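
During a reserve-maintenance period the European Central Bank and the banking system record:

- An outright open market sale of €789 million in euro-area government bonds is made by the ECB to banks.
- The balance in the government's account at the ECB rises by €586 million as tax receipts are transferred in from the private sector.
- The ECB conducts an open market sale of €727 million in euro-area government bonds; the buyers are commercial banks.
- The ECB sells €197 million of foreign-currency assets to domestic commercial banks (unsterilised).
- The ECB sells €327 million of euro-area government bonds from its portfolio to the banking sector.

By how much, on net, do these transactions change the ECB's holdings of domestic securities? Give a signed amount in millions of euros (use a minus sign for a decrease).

-€1843 million

ECB balance sheet:
  Assets:      Securities −€1843M, Foreign assets −€197M
  Liabilities: Bank reserves −€2626M, Government deposits +€586M
So the change in the ECB's holdings of domestic securities is -€1843 million.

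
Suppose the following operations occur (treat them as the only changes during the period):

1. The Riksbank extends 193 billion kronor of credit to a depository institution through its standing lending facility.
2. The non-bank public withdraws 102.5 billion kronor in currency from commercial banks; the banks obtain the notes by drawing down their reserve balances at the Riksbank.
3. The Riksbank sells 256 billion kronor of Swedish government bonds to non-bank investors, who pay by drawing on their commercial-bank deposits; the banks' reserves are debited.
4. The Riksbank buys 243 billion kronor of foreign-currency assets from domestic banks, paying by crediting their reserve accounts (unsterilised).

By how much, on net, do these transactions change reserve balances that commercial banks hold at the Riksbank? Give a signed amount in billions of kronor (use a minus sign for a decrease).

Riksbank balance sheet:
  Assets:      Securities −256B, Loans to banks +193B, Foreign assets +243B
  Liabilities: Bank reserves +77.5B, Currency in circulation +102.5B
So the change in reserve balances that commercial banks hold at the Riksbank is +77.5 billion.

+77.5 billion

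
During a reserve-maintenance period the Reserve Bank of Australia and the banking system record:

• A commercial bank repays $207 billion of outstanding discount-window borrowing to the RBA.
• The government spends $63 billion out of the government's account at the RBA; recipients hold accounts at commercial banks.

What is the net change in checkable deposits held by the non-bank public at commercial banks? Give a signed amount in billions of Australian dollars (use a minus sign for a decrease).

+$63 billion

RBA balance sheet:
  Assets:      Loans to banks −$207B
  Liabilities: Bank reserves −$144B, Government deposits −$63B
Commercial banking system:
  Assets:      Reserves at CB −$144B
  Liabilities: Checkable deposits +$63B, Borrowings from CB −$207B
So the change in checkable deposits held by the non-bank public at commercial banks is +$63 billion.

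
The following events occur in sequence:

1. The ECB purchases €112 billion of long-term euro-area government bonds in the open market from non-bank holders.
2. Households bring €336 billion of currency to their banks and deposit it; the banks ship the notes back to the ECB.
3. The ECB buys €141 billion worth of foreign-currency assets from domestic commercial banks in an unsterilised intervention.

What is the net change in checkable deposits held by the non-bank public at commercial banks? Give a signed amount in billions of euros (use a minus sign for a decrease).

Asset purchase (from non-banks) €112 billion: non-bank counterparties' bank balances rise → +€112B.
Currency deposit €336 billion: non-bank counterparties' bank balances rise → +€336B.
FX purchase €141 billion: the counterparty is a bank, so public deposits are unchanged → 0.
Net: 112 + 336 + 0 = +€448 billion.

+€448 billion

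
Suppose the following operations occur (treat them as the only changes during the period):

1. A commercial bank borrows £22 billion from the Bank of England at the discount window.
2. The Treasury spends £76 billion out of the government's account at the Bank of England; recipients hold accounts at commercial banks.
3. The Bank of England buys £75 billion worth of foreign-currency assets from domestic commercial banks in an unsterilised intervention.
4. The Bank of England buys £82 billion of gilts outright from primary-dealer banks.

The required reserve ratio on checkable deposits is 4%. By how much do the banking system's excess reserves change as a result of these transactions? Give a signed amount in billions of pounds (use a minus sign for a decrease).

Discount-window loan £22 billion: reserves +£22B, deposits 0.
Government spending £76 billion: reserves +£76B, deposits +£76B.
FX purchase £75 billion: reserves +£75B, deposits 0.
OMO purchase (from banks) £82 billion: reserves +£82B, deposits 0.
Totals: Δreserves = +£255B, Δdeposits = +£76B.
Δrequired reserves = 4% × +£76B = +£3.04B.
Δexcess reserves = Δreserves − Δrequired = +£255B − (+£3.04B) = +£251.96 billion.

+£251.96 billion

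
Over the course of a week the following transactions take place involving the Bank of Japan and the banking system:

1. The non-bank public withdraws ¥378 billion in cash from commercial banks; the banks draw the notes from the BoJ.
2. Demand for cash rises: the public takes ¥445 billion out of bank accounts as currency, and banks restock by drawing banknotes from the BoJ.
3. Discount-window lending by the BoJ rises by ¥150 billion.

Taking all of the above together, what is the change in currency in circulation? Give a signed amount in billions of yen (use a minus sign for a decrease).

Currency withdrawal ¥378 billion: notes leave the central bank → +¥378B.
Currency withdrawal ¥445 billion: notes leave the central bank → +¥445B.
Discount-window loan ¥150 billion: no currency enters or leaves circulation → 0.
Net: 378 + 445 + 0 = +¥823 billion.

+¥823 billion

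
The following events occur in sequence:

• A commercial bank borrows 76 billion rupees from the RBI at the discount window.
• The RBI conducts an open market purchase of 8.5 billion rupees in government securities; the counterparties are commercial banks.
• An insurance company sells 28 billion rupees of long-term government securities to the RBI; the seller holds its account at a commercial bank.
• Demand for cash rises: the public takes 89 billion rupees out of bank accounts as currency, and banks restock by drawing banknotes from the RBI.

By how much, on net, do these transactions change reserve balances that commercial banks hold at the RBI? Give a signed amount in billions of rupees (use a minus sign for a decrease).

Discount-window loan 76 billion rupees: the loan is credited to the bank's reserve account → +76B.
OMO purchase (from banks) 8.5 billion rupees: the RBI pays by crediting reserve accounts → +8.5B.
Asset purchase (from non-banks) 28 billion rupees: the RBI pays by crediting reserve accounts → +28B.
Currency withdrawal 89 billion rupees: banks swap reserves for currency → −89B.
Net: 76 + 8.5 + 28 − 89 = +23.5 billion.

+23.5 billion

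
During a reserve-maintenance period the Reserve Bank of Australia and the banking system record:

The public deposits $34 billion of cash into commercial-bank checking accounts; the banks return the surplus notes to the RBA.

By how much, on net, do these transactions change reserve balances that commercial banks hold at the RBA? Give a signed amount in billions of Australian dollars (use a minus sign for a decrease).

RBA balance sheet:
  Assets:      no change
  Liabilities: Bank reserves +$34B, Currency in circulation −$34B
So the change in reserve balances that commercial banks hold at the RBA is +$34 billion.

+$34 billion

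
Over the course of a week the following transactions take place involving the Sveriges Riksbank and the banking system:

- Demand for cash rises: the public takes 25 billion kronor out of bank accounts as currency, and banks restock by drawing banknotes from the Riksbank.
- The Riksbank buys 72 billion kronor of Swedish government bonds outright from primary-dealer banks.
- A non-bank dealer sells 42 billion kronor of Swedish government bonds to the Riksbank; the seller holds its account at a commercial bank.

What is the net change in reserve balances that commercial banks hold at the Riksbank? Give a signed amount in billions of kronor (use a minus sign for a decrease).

Currency withdrawal 25 billion kronor: banks swap reserves for currency → −25B.
OMO purchase (from banks) 72 billion kronor: the Riksbank pays by crediting reserve accounts → +72B.
Asset purchase (from non-banks) 42 billion kronor: the Riksbank pays by crediting reserve accounts → +42B.
Net: −25 + 72 + 42 = +89 billion.

+89 billion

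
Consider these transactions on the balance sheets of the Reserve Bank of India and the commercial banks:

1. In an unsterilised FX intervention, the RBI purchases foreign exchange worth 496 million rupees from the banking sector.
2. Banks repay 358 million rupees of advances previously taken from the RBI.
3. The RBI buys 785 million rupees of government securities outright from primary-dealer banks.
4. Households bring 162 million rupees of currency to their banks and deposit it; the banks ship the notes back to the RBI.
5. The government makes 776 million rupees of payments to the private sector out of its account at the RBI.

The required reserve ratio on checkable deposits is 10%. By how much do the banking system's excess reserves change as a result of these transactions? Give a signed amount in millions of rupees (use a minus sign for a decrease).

FX purchase 496 million rupees: reserves +496M, deposits 0.
Discount-window repayment 358 million rupees: reserves −358M, deposits 0.
OMO purchase (from banks) 785 million rupees: reserves +785M, deposits 0.
Currency deposit 162 million rupees: reserves +162M, deposits +162M.
Government spending 776 million rupees: reserves +776M, deposits +776M.
Totals: Δreserves = +1861M, Δdeposits = +938M.
Δrequired reserves = 10% × +938M = +93.8M.
Δexcess reserves = Δreserves − Δrequired = +1861M − (+93.8M) = +1767.2 million.

+1767.2 million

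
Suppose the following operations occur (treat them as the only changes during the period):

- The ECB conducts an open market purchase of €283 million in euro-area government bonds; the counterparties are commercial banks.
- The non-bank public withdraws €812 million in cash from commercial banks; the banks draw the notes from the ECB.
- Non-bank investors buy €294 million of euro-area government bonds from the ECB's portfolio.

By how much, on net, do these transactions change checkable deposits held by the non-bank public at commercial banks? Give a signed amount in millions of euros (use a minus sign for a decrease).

-€1106 million

OMO purchase (from banks) €283 million: the counterparty is a bank, so public deposits are unchanged → 0.
Currency withdrawal €812 million: non-bank counterparties' bank balances fall → −€812M.
Asset sale (to non-banks) €294 million: non-bank counterparties' bank balances fall → −€294M.
Net: 0 − 812 − 294 = -€1106 million.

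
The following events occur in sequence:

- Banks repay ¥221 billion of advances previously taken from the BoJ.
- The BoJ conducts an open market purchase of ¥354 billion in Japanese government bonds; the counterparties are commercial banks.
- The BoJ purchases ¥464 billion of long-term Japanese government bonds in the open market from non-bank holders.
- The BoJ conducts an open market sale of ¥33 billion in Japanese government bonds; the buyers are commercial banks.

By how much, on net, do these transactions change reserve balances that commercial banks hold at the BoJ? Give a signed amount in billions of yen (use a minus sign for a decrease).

BoJ balance sheet:
  Assets:      Securities +¥785B, Loans to banks −¥221B
  Liabilities: Bank reserves +¥564B
So the change in reserve balances that commercial banks hold at the BoJ is +¥564 billion.

+¥564 billion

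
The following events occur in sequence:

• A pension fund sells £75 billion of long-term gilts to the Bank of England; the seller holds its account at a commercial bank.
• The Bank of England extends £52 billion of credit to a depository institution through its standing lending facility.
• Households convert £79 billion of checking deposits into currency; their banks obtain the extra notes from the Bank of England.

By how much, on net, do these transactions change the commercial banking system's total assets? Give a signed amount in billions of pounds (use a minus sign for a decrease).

Asset purchase (from non-banks) £75 billion: bank balance sheets expand → +£75B.
Discount-window loan £52 billion: bank balance sheets expand → +£52B.
Currency withdrawal £79 billion: bank balance sheets shrink → −£79B.
Net: 75 + 52 − 79 = +£48 billion.

+£48 billion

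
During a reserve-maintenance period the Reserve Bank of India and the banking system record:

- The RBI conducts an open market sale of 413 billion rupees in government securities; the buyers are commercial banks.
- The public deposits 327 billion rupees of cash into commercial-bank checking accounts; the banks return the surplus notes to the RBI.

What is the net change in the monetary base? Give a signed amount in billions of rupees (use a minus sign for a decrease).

-413 billion

OMO sale (to banks) 413 billion rupees: RBI balance sheet contracts → −413B.
Currency deposit 327 billion rupees: just a shift between currency and reserves — both are base money → 0.
Net: −413 + 0 = -413 billion.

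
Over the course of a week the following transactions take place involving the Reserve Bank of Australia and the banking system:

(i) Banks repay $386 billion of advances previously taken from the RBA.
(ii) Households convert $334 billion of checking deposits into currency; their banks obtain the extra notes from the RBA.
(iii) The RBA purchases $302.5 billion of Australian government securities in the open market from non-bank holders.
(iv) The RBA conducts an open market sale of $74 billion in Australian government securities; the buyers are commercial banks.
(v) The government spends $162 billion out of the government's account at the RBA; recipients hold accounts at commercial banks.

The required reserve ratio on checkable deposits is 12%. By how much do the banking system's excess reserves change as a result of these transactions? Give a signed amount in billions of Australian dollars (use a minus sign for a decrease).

Discount-window repayment $386 billion: reserves −$386B, deposits 0.
Currency withdrawal $334 billion: reserves −$334B, deposits −$334B.
Asset purchase (from non-banks) $302.5 billion: reserves +$302.5B, deposits +$302.5B.
OMO sale (to banks) $74 billion: reserves −$74B, deposits 0.
Government spending $162 billion: reserves +$162B, deposits +$162B.
Totals: Δreserves = −$329.5B, Δdeposits = +$130.5B.
Δrequired reserves = 12% × +$130.5B = +$15.66B.
Δexcess reserves = Δreserves − Δrequired = −$329.5B − (+$15.66B) = -$345.16 billion.

-$345.16 billion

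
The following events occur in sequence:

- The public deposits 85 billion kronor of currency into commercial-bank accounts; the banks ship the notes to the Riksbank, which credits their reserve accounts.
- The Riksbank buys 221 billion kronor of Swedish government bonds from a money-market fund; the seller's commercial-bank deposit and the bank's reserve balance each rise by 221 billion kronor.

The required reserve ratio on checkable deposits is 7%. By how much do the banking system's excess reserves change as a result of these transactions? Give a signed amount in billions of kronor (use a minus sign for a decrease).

Currency deposit 85 billion kronor: reserves +85B, deposits +85B.
Asset purchase (from non-banks) 221 billion kronor: reserves +221B, deposits +221B.
Totals: Δreserves = +306B, Δdeposits = +306B.
Δrequired reserves = 7% × +306B = +21.42B.
Δexcess reserves = Δreserves − Δrequired = +306B − (+21.42B) = +284.58 billion.

+284.58 billion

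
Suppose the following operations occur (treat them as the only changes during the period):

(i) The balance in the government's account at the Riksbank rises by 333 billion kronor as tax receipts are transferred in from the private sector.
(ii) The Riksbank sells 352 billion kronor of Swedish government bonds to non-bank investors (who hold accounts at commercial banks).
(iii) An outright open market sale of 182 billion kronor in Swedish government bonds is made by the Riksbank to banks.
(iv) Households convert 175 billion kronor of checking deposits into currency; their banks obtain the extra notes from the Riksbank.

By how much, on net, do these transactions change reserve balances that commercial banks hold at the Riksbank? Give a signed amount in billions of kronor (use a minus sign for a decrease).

-1042 billion

Riksbank balance sheet:
  Assets:      Securities −534B
  Liabilities: Bank reserves −1042B, Currency in circulation +175B, Government deposits +333B
So the change in reserve balances that commercial banks hold at the Riksbank is -1042 billion.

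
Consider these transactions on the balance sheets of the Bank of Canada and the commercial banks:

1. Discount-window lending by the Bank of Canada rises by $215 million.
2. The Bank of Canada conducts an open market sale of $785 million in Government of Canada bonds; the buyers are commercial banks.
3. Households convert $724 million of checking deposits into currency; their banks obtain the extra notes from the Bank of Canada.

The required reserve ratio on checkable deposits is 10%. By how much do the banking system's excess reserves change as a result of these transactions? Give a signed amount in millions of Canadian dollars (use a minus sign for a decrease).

Discount-window loan $215 million: reserves +$215M, deposits 0.
OMO sale (to banks) $785 million: reserves −$785M, deposits 0.
Currency withdrawal $724 million: reserves −$724M, deposits −$724M.
Totals: Δreserves = −$1294M, Δdeposits = −$724M.
Δrequired reserves = 10% × −$724M = −$72.4M.
Δexcess reserves = Δreserves − Δrequired = −$1294M − (−$72.4M) = -$1221.6 million.

-$1221.6 million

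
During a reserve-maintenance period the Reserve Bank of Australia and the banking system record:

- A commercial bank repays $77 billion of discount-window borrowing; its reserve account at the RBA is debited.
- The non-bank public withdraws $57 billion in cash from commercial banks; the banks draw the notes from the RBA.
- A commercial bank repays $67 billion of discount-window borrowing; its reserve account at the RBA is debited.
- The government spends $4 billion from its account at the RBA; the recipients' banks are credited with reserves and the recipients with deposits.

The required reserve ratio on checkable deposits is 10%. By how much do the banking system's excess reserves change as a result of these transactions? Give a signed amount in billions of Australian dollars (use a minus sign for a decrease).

Discount-window repayment $77 billion: reserves −$77B, deposits 0.
Currency withdrawal $57 billion: reserves −$57B, deposits −$57B.
Discount-window repayment $67 billion: reserves −$67B, deposits 0.
Government spending $4 billion: reserves +$4B, deposits +$4B.
Totals: Δreserves = −$197B, Δdeposits = −$53B.
Δrequired reserves = 10% × −$53B = −$5.3B.
Δexcess reserves = Δreserves − Δrequired = −$197B − (−$5.3B) = -$191.7 billion.

-$191.7 billion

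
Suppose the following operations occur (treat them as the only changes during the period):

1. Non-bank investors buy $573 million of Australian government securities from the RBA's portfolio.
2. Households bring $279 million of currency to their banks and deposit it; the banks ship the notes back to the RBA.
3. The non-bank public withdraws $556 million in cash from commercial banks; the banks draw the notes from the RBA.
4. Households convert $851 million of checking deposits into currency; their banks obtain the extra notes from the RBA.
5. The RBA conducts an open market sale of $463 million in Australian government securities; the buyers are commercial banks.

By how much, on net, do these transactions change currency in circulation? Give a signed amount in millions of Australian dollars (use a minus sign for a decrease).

Asset sale (to non-banks) $573 million: no currency enters or leaves circulation → 0.
Currency deposit $279 million: notes return to the central bank → −$279M.
Currency withdrawal $556 million: notes leave the central bank → +$556M.
Currency withdrawal $851 million: notes leave the central bank → +$851M.
OMO sale (to banks) $463 million: no currency enters or leaves circulation → 0.
Net: 0 − 279 + 556 + 851 + 0 = +$1128 million.

+$1128 million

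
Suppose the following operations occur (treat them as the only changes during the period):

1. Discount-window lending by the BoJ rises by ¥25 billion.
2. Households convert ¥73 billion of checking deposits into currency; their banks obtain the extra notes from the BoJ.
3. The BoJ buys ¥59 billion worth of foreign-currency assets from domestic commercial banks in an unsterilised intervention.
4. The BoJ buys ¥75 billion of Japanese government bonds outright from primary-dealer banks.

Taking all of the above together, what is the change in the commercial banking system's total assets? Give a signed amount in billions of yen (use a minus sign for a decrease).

BoJ balance sheet:
  Assets:      Securities +¥75B, Loans to banks +¥25B, Foreign assets +¥59B
  Liabilities: Bank reserves +¥86B, Currency in circulation +¥73B
Commercial banking system:
  Assets:      Reserves at CB +¥86B, Securities −¥75B, Foreign assets −¥59B
  Liabilities: Checkable deposits −¥73B, Borrowings from CB +¥25B
Change in total bank assets = -¥48 billion.

-¥48 billion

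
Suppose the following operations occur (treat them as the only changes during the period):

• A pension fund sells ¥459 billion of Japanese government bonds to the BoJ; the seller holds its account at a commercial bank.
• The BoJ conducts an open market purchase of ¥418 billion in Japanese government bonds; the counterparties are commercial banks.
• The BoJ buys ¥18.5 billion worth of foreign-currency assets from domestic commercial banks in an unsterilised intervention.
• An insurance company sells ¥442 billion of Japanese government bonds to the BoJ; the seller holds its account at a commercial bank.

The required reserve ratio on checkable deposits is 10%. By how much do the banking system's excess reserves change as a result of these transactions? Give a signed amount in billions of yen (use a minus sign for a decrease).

+¥1247.4 billion

Asset purchase (from non-banks) ¥459 billion: reserves +¥459B, deposits +¥459B.
OMO purchase (from banks) ¥418 billion: reserves +¥418B, deposits 0.
FX purchase ¥18.5 billion: reserves +¥18.5B, deposits 0.
Asset purchase (from non-banks) ¥442 billion: reserves +¥442B, deposits +¥442B.
Totals: Δreserves = +¥1337.5B, Δdeposits = +¥901B.
Δrequired reserves = 10% × +¥901B = +¥90.1B.
Δexcess reserves = Δreserves − Δrequired = +¥1337.5B − (+¥90.1B) = +¥1247.4 billion.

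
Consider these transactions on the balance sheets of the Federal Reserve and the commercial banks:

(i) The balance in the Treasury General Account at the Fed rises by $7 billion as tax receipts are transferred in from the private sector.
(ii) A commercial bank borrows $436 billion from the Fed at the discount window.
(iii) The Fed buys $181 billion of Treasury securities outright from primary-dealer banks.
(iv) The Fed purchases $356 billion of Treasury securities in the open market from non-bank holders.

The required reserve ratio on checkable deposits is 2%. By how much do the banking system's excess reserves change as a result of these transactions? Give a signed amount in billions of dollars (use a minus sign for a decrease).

Government account inflow $7 billion: reserves −$7B, deposits −$7B.
Discount-window loan $436 billion: reserves +$436B, deposits 0.
OMO purchase (from banks) $181 billion: reserves +$181B, deposits 0.
Asset purchase (from non-banks) $356 billion: reserves +$356B, deposits +$356B.
Totals: Δreserves = +$966B, Δdeposits = +$349B.
Δrequired reserves = 2% × +$349B = +$6.98B.
Δexcess reserves = Δreserves − Δrequired = +$966B − (+$6.98B) = +$959.02 billion.

+$959.02 billion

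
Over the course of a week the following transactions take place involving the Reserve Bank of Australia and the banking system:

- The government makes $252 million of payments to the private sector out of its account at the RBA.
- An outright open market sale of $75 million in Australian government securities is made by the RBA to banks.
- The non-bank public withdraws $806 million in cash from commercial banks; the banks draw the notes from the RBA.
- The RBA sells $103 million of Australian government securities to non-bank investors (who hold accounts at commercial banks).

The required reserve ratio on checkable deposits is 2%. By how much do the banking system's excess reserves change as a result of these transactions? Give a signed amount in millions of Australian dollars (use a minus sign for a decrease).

-$718.86 million

Government spending $252 million: reserves +$252M, deposits +$252M.
OMO sale (to banks) $75 million: reserves −$75M, deposits 0.
Currency withdrawal $806 million: reserves −$806M, deposits −$806M.
Asset sale (to non-banks) $103 million: reserves −$103M, deposits −$103M.
Totals: Δreserves = −$732M, Δdeposits = −$657M.
Δrequired reserves = 2% × −$657M = −$13.14M.
Δexcess reserves = Δreserves − Δrequired = −$732M − (−$13.14M) = -$718.86 million.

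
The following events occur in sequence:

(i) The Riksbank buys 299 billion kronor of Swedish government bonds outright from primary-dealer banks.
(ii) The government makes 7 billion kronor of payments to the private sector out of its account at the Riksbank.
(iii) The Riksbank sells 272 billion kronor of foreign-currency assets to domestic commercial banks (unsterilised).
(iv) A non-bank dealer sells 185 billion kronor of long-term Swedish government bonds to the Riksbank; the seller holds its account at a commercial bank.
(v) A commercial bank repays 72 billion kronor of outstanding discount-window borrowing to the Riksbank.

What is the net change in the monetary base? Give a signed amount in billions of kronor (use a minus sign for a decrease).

+147 billion

Riksbank balance sheet:
  Assets:      Securities +484B, Loans to banks −72B, Foreign assets −272B
  Liabilities: Bank reserves +147B, Government deposits −7B
Commercial banking system:
  Assets:      Reserves at CB +147B, Securities −299B, Foreign assets +272B
  Liabilities: Checkable deposits +192B, Borrowings from CB −72B
Monetary base = currency + reserves: 0 + (+147B) = +147 billion.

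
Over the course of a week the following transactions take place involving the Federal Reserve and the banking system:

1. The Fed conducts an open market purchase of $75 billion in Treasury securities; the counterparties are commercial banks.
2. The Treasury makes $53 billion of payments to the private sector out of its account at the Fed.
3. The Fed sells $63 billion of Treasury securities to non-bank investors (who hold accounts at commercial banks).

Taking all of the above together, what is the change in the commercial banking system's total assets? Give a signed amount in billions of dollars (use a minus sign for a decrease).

-$10 billion

OMO purchase (from banks) $75 billion: just an asset swap on bank balance sheets → 0.
Government spending $53 billion: bank balance sheets expand → +$53B.
Asset sale (to non-banks) $63 billion: bank balance sheets shrink → −$63B.
Net: 0 + 53 − 63 = -$10 billion.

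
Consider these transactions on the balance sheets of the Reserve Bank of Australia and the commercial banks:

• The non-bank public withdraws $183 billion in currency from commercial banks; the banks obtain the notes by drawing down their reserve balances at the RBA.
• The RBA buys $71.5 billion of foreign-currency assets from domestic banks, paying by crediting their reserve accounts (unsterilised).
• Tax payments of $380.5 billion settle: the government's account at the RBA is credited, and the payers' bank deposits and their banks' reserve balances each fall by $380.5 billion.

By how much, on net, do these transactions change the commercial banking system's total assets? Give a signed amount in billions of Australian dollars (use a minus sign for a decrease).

-$563.5 billion

Currency withdrawal $183 billion: bank balance sheets shrink → −$183B.
FX purchase $71.5 billion: just an asset swap on bank balance sheets → 0.
Government account inflow $380.5 billion: bank balance sheets shrink → −$380.5B.
Net: −183 + 0 − 380.5 = -$563.5 billion.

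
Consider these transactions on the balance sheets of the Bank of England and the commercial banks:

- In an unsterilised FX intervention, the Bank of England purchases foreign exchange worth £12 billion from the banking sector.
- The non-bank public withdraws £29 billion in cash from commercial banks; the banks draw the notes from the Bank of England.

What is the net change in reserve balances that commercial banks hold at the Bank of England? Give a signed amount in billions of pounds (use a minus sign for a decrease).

FX purchase £12 billion: the Bank of England pays by crediting reserve accounts → +£12B.
Currency withdrawal £29 billion: banks swap reserves for currency → −£29B.
Net: 12 − 29 = -£17 billion.

-£17 billion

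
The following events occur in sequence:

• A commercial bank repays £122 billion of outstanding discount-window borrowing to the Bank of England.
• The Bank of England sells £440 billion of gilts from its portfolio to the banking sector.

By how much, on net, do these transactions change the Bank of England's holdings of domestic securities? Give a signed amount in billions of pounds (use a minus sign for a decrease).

Bank of England balance sheet:
  Assets:      Securities −£440B, Loans to banks −£122B
  Liabilities: Bank reserves −£562B
Commercial banking system:
  Assets:      Reserves at CB −£562B, Securities +£440B
  Liabilities: Borrowings from CB −£122B
So the change in the Bank of England's holdings of domestic securities is -£440 billion.

-£440 billion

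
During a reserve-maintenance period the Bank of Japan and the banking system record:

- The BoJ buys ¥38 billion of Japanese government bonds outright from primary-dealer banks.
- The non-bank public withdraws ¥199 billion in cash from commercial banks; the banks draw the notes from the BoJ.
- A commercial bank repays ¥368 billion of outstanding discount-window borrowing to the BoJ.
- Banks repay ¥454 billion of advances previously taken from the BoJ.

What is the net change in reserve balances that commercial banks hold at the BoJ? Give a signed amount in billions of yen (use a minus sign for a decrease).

BoJ balance sheet:
  Assets:      Securities +¥38B, Loans to banks −¥822B
  Liabilities: Bank reserves −¥983B, Currency in circulation +¥199B
Commercial banking system:
  Assets:      Reserves at CB −¥983B, Securities −¥38B
  Liabilities: Checkable deposits −¥199B, Borrowings from CB −¥822B
So the change in reserve balances that commercial banks hold at the BoJ is -¥983 billion.

-¥983 billion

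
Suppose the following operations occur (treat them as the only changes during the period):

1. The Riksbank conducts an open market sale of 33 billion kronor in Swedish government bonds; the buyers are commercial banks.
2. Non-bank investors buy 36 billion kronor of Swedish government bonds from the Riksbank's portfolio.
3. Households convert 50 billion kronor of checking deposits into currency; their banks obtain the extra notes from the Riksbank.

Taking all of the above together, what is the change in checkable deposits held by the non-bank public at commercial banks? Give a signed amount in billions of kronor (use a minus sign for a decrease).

-86 billion

OMO sale (to banks) 33 billion kronor: the counterparty is a bank, so public deposits are unchanged → 0.
Asset sale (to non-banks) 36 billion kronor: non-bank counterparties' bank balances fall → −36B.
Currency withdrawal 50 billion kronor: non-bank counterparties' bank balances fall → −50B.
Net: 0 − 36 − 50 = -86 billion.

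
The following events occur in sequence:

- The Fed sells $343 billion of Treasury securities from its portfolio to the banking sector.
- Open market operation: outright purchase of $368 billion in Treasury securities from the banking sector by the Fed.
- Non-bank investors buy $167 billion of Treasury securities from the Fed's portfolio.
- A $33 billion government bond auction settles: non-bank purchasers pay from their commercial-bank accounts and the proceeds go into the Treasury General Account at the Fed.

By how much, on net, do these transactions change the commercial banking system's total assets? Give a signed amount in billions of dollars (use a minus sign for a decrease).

-$200 billion

OMO sale (to banks) $343 billion: just an asset swap on bank balance sheets → 0.
OMO purchase (from banks) $368 billion: just an asset swap on bank balance sheets → 0.
Asset sale (to non-banks) $167 billion: bank balance sheets shrink → −$167B.
Government account inflow $33 billion: bank balance sheets shrink → −$33B.
Net: 0 + 0 − 167 − 33 = -$200 billion.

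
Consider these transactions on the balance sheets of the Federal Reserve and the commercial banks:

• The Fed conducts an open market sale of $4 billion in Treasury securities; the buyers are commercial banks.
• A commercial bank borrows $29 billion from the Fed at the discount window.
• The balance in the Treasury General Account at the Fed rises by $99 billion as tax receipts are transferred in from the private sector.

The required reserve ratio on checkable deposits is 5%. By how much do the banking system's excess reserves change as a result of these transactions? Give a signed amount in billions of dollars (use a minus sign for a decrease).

-$69.05 billion

OMO sale (to banks) $4 billion: reserves −$4B, deposits 0.
Discount-window loan $29 billion: reserves +$29B, deposits 0.
Government account inflow $99 billion: reserves −$99B, deposits −$99B.
Totals: Δreserves = −$74B, Δdeposits = −$99B.
Δrequired reserves = 5% × −$99B = −$4.95B.
Δexcess reserves = Δreserves − Δrequired = −$74B − (−$4.95B) = -$69.05 billion.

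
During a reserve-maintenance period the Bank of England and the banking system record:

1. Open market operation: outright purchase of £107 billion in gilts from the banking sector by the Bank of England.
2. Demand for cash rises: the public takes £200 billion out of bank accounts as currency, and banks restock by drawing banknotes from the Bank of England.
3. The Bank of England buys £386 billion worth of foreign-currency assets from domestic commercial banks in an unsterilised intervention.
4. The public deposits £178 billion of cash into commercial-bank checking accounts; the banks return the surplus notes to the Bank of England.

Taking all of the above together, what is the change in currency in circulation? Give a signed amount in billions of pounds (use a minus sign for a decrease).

+£22 billion

OMO purchase (from banks) £107 billion: no currency enters or leaves circulation → 0.
Currency withdrawal £200 billion: notes leave the central bank → +£200B.
FX purchase £386 billion: no currency enters or leaves circulation → 0.
Currency deposit £178 billion: notes return to the central bank → −£178B.
Net: 0 + 200 + 0 − 178 = +£22 billion.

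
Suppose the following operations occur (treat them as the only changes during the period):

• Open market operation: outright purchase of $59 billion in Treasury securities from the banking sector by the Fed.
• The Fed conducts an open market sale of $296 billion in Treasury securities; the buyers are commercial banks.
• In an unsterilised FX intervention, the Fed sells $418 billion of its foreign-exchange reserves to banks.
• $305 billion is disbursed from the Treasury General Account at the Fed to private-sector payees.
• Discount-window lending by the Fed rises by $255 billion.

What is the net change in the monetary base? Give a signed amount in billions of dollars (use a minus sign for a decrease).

Fed balance sheet:
  Assets:      Securities −$237B, Loans to banks +$255B, Foreign assets −$418B
  Liabilities: Bank reserves −$95B, Government deposits −$305B
Monetary base = currency + reserves: 0 + (−$95B) = -$95 billion.

-$95 billion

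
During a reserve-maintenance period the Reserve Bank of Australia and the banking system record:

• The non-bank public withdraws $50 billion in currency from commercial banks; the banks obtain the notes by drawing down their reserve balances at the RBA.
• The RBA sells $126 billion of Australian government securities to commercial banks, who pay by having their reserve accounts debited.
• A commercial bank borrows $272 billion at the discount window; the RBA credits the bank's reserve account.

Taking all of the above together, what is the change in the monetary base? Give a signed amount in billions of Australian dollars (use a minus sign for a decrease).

+$146 billion

Currency withdrawal $50 billion: just a shift between currency and reserves — both are base money → 0.
OMO sale (to banks) $126 billion: RBA balance sheet contracts → −$126B.
Discount-window loan $272 billion: RBA balance sheet expands → +$272B.
Net: 0 − 126 + 272 = +$146 billion.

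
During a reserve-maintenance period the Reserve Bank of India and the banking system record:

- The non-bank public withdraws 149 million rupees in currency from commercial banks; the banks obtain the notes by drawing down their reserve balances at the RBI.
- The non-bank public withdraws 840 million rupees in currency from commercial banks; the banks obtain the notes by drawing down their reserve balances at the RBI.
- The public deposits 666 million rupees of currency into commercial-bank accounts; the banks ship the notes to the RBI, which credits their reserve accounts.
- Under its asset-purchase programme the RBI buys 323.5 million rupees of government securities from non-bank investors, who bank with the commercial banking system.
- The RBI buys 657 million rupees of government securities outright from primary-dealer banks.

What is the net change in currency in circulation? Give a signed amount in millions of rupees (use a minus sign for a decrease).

+323 million

Currency withdrawal 149 million rupees: notes leave the central bank → +149M.
Currency withdrawal 840 million rupees: notes leave the central bank → +840M.
Currency deposit 666 million rupees: notes return to the central bank → −666M.
Asset purchase (from non-banks) 323.5 million rupees: no currency enters or leaves circulation → 0.
OMO purchase (from banks) 657 million rupees: no currency enters or leaves circulation → 0.
Net: 149 + 840 − 666 + 0 + 0 = +323 million.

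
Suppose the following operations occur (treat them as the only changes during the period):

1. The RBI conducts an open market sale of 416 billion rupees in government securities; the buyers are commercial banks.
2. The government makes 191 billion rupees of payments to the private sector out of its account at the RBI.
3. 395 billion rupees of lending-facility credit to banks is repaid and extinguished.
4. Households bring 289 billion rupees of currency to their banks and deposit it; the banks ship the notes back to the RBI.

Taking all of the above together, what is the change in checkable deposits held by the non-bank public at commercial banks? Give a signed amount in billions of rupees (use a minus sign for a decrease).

+480 billion

OMO sale (to banks) 416 billion rupees: the counterparty is a bank, so public deposits are unchanged → 0.
Government spending 191 billion rupees: non-bank counterparties' bank balances rise → +191B.
Discount-window repayment 395 billion rupees: the counterparty is a bank, so public deposits are unchanged → 0.
Currency deposit 289 billion rupees: non-bank counterparties' bank balances rise → +289B.
Net: 0 + 191 + 0 + 289 = +480 billion.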